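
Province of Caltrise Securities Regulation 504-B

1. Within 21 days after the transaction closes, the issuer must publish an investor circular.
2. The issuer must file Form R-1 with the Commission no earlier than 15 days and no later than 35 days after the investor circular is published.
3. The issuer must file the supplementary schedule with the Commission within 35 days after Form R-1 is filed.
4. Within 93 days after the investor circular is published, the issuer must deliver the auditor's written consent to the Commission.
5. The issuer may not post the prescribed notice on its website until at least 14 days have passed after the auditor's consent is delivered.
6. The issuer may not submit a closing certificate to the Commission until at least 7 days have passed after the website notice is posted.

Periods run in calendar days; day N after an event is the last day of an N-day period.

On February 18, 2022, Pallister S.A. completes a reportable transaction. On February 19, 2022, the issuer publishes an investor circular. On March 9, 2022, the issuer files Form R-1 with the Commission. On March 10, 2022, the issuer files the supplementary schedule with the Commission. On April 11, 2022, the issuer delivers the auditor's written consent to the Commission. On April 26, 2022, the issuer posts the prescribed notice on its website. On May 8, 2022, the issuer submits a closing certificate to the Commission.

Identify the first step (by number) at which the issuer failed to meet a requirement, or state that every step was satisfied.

(1) due by February 18, 2022 + 21 days = March 11, 2022; February 19, 2022 is within that limit.
(2) the permitted window runs from February 19, 2022 + 15 = March 6, 2022 to February 19, 2022 + 35 = March 26, 2022; March 9, 2022 falls inside that range.
(3) due by March 9, 2022 + 35 days = April 13, 2022; completed March 10, 2022, before the deadline.
(4) due by February 19, 2022 + 93 days = May 23, 2022; April 11, 2022 is within that limit.
(5) permitted from April 11, 2022 + 14 days = April 25, 2022 onward; done April 26, 2022 — permitted.
(6) permitted from April 26, 2022 + 7 days = May 3, 2022 onward; done May 8, 2022, after the minimum wait.

None — every step was satisfied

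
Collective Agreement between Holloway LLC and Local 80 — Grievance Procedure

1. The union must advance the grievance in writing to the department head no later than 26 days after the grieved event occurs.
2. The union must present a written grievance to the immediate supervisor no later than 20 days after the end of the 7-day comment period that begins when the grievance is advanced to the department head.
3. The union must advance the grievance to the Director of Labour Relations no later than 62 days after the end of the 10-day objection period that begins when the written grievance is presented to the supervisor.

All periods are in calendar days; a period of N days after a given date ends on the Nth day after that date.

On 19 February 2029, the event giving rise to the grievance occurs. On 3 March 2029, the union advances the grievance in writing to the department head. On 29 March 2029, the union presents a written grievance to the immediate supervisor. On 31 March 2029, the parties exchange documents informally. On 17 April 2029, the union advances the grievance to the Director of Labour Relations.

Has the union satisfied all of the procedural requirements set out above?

Yes

Step 1 — counting 26 days from 19 February 2029 (when the grieved event occurs) gives a deadline of 17 March 2029; done 3 March 2029 — timely.
Step 2 — counting 20 days from 10 March 2029 (end of the 7-day comment period, which began when the grievance is advanced to the department head on 3 March 2029) gives a deadline of 30 March 2029; done 29 March 2029 — timely.
Step 3 — counting 62 days from 8 April 2029 (end of the 10-day objection period, which began when the written grievance is presented to the supervisor on 29 March 2029) gives a deadline of 9 June 2029; 17 April 2029 is within that limit.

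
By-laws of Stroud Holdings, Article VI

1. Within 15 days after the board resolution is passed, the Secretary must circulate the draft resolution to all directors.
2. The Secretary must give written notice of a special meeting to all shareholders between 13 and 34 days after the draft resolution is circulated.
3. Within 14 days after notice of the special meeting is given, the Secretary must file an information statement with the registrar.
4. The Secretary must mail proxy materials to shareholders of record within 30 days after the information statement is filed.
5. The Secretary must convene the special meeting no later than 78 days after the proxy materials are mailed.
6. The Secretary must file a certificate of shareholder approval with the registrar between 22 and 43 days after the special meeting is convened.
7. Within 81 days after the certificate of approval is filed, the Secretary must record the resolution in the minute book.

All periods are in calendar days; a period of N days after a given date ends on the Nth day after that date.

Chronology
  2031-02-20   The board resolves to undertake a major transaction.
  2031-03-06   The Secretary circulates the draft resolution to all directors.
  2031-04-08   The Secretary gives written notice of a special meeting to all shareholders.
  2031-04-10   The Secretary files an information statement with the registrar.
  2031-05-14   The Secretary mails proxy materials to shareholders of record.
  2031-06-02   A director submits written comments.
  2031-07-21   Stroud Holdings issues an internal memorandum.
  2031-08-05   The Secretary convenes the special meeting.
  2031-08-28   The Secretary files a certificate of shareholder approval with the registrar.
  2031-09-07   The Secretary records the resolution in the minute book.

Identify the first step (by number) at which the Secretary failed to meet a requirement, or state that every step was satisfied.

Step 1 — counting 15 days from 2031-02-20 (when the board resolution is passed) gives a deadline of 2031-03-07; completed 2031-03-06, before the deadline.
Step 2 — 13 and 34 days from 2031-03-06 (when the draft resolution is circulated) are 2031-03-19 and 2031-04-09 respectively; done 2031-04-08 — within the window.
Step 3 — counting 14 days from 2031-04-08 (when notice of the special meeting is given) gives a deadline of 2031-04-22; completed 2031-04-10, before the deadline.
Step 4 — counting 30 days from 2031-04-10 (when the information statement is filed) gives a deadline of 2031-05-10; done 2031-05-14 — 4 days late.

Step 4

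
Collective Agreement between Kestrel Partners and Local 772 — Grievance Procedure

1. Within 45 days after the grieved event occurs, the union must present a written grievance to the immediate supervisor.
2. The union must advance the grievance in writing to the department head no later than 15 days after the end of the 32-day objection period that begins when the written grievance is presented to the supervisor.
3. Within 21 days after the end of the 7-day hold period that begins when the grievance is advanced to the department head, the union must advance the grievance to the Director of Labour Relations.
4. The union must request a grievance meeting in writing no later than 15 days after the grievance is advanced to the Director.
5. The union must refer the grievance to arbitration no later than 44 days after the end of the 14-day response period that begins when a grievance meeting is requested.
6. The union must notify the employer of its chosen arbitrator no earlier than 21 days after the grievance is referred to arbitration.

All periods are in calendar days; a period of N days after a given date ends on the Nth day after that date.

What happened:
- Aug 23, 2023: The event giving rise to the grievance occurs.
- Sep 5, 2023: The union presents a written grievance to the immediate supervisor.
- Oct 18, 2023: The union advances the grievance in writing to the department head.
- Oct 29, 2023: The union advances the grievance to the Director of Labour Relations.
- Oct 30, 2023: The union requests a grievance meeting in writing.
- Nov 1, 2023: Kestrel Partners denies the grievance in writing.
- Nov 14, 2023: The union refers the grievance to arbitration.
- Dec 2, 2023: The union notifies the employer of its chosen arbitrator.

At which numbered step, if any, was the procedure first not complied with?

Step 1 — counting 45 days from Aug 23, 2023 (when the grieved event occurs) gives a deadline of Oct 7, 2023; Sep 5, 2023 is within that limit.
Step 2 — counting 15 days from Oct 7, 2023 (end of the 32-day objection period, which began when the written grievance is presented to the supervisor on Sep 5, 2023) gives a deadline of Oct 22, 2023; Oct 18, 2023 is within that limit.
Step 3 — counting 21 days from Oct 25, 2023 (end of the 7-day hold period, which began when the grievance is advanced to the department head on Oct 18, 2023) gives a deadline of Nov 15, 2023; Oct 29, 2023 is within that limit.
Step 4 — counting 15 days from Oct 29, 2023 (when the grievance is advanced to the Director) gives a deadline of Nov 13, 2023; completed Oct 30, 2023, before the deadline.
Step 5 — counting 44 days from Nov 13, 2023 (end of the 14-day response period, which began when a grievance meeting is requested on Oct 30, 2023) gives a deadline of Dec 27, 2023; completed Nov 14, 2023, before the deadline.
Step 6 — must wait 21 days from Nov 14, 2023 (when the grievance is referred to arbitration), so not before Dec 5, 2023; done Dec 2, 2023 — 3 days too early.

Step 6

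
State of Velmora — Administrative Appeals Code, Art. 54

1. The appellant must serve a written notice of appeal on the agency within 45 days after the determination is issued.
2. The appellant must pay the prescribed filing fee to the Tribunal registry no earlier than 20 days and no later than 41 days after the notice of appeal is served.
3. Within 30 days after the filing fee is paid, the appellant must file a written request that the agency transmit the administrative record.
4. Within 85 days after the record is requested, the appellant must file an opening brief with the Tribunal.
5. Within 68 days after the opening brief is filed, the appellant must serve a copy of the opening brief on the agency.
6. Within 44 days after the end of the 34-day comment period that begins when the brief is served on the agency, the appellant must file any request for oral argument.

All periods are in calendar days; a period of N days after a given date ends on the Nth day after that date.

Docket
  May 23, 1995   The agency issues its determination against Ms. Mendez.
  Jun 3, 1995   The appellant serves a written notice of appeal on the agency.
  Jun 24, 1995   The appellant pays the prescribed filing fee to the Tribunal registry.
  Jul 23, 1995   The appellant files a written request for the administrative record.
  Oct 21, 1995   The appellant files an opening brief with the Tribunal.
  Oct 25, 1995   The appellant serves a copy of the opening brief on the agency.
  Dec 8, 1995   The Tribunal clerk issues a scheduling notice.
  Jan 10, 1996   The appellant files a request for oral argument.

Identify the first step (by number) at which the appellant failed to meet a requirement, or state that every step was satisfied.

(1) due by May 23, 1995 + 45 days = Jul 7, 1995; completed Jun 3, 1995, before the deadline.
(2) the permitted window runs from Jun 3, 1995 + 20 = Jun 23, 1995 to Jun 3, 1995 + 41 = Jul 14, 1995; done Jun 24, 1995 — within the window.
(3) due by Jun 24, 1995 + 30 days = Jul 24, 1995; Jul 23, 1995 is within that limit.
(4) due by Jul 23, 1995 + 85 days = Oct 16, 1995; not done until Oct 21, 1995, 5 days after the deadline.
That is the first point of non-compliance.

Step 4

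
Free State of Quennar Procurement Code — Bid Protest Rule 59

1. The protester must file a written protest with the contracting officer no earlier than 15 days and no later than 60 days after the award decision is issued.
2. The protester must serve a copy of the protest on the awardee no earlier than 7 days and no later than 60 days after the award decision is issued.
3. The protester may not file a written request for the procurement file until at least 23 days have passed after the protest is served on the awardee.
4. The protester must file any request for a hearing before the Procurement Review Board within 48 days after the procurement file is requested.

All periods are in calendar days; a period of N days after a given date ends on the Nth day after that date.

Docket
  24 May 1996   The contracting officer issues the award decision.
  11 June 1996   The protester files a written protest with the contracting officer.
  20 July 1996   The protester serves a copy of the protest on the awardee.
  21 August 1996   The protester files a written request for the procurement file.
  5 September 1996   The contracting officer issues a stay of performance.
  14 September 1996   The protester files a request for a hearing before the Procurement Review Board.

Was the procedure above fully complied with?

Yes

Step 1: the window is 15–60 days after 24 May 1996 (when the award decision is issued), so 8 June 1996 through 23 July 1996; done 11 June 1996, which is between those dates.
Step 2: the window is 7–60 days after 24 May 1996 (when the award decision is issued), so 31 May 1996 through 23 July 1996; 20 July 1996 falls inside that range.
Step 3: the earliest permitted date is 23 days after 20 July 1996 (when the protest is served on the awardee), i.e. 12 August 1996; done 21 August 1996, after the minimum wait.
Step 4: 48 days after 21 August 1996 (when the procurement file is requested) is 8 October 1996; done 14 September 1996 — timely.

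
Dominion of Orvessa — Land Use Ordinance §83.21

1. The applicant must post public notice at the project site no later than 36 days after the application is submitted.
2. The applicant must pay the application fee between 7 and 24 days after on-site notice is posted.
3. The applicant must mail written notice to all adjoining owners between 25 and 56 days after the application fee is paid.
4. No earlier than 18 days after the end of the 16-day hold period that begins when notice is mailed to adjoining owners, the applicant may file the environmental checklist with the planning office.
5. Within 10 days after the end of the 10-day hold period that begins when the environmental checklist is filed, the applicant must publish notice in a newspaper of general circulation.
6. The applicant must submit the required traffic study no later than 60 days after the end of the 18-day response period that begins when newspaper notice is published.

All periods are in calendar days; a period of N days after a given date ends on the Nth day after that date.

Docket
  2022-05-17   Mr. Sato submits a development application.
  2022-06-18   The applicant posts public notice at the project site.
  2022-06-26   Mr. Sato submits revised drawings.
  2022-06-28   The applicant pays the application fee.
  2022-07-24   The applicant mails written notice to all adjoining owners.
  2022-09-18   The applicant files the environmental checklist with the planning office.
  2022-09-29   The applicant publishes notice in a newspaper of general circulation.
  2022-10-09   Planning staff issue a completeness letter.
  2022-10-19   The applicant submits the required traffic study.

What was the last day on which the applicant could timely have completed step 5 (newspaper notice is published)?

2022-10-08

The environmental checklist is filed on 2022-09-18; the 10-day hold period therefore ends 2022-09-28, and step 5 runs from that date. 10 days after 2022-09-28 is 2022-10-08.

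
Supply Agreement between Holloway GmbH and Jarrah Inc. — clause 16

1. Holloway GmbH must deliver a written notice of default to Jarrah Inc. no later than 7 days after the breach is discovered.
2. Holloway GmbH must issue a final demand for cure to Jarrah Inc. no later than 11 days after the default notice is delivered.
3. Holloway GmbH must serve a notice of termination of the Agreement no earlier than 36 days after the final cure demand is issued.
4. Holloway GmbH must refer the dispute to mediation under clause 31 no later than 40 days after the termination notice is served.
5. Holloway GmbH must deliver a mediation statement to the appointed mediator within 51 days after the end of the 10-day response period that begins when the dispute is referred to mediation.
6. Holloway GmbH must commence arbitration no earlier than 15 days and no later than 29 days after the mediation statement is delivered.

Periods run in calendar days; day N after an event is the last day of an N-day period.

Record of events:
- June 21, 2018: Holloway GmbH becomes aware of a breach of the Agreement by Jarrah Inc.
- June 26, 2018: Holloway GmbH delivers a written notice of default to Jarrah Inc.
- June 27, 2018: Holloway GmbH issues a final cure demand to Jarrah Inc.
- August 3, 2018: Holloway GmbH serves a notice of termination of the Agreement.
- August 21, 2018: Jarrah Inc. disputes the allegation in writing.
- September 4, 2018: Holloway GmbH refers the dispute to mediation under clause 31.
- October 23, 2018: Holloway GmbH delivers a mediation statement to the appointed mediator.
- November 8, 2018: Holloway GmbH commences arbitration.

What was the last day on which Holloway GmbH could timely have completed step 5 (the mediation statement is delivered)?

The dispute is referred to mediation on September 4, 2018; the 10-day response period therefore ends September 14, 2018, and step 5 runs from that date. 51 days after September 14, 2018 is November 4, 2018.

November 4, 2018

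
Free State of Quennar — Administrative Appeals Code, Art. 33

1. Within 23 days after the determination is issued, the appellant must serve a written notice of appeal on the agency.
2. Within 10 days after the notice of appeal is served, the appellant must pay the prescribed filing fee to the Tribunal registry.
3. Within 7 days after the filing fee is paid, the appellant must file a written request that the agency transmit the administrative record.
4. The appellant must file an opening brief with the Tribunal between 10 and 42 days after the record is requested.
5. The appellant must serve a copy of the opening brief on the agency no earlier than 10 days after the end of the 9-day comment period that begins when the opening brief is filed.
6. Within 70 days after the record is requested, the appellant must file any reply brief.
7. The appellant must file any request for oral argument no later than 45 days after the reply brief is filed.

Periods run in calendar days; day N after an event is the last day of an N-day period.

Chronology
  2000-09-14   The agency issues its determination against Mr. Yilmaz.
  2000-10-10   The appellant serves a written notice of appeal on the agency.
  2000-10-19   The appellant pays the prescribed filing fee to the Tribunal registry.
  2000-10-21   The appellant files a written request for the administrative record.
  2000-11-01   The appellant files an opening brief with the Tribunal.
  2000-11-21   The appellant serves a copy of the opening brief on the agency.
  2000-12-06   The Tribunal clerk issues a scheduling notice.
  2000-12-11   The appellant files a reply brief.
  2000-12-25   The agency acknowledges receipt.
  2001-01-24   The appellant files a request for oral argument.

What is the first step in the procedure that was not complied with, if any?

Step 1

Step 1 — counting 23 days from 2000-09-14 (when the determination is issued) gives a deadline of 2000-10-07; 2000-10-10 misses that deadline by 3 days.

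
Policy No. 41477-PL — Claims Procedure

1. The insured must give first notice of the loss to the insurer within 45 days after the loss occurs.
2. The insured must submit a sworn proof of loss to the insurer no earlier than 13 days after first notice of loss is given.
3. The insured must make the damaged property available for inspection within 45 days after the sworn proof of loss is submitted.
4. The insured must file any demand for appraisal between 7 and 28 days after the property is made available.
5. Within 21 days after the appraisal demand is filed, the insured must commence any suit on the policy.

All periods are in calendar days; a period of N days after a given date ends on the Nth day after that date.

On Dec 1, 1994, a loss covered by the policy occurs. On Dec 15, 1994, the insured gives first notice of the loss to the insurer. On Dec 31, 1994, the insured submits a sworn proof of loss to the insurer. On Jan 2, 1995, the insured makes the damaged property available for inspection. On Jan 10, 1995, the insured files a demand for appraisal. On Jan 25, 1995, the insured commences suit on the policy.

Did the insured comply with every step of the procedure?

Step 1 — counting 45 days from Dec 1, 1994 (when the loss occurs) gives a deadline of Jan 15, 1995; completed Dec 15, 1994, before the deadline.
Step 2 — must wait 13 days from Dec 15, 1994 (when first notice of loss is given), so not before Dec 28, 1994; Dec 31, 1994 is on or after that date.
Step 3 — counting 45 days from Dec 31, 1994 (when the sworn proof of loss is submitted) gives a deadline of Feb 14, 1995; done Jan 2, 1995 — timely.
Step 4 — 7 and 28 days from Jan 2, 1995 (when the property is made available) are Jan 9, 1995 and Jan 30, 1995 respectively; Jan 10, 1995 falls inside that range.
Step 5 — counting 21 days from Jan 10, 1995 (when the appraisal demand is filed) gives a deadline of Jan 31, 1995; Jan 25, 1995 is within that limit.

Yes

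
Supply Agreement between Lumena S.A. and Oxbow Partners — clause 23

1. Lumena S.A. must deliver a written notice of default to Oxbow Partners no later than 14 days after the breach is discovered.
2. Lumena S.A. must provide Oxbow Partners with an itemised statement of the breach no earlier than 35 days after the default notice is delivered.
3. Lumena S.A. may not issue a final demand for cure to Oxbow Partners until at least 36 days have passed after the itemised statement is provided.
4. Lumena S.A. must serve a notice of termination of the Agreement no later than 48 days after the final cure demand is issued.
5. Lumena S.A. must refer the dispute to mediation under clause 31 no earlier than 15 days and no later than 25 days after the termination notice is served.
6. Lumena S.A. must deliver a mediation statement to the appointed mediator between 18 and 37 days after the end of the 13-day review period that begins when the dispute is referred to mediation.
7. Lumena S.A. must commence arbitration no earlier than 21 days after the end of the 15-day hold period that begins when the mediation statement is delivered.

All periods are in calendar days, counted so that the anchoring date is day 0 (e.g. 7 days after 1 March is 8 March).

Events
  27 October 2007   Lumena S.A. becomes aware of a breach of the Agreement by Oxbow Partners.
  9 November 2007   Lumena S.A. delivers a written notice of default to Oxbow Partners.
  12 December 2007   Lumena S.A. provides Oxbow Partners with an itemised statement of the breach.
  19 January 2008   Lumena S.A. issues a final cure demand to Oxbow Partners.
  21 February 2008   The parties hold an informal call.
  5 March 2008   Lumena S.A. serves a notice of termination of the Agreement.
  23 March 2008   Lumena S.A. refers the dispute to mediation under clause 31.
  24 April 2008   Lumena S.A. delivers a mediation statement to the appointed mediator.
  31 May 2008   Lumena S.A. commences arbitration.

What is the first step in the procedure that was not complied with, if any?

Step 2

Step 1 — counting 14 days from 27 October 2007 (when the breach is discovered) gives a deadline of 10 November 2007; 9 November 2007 is within that limit.
Step 2 — must wait 35 days from 9 November 2007 (when the default notice is delivered), so not before 14 December 2007; acted on 12 December 2007, 2 days prematurely.
The procedure was therefore not followed at step 2.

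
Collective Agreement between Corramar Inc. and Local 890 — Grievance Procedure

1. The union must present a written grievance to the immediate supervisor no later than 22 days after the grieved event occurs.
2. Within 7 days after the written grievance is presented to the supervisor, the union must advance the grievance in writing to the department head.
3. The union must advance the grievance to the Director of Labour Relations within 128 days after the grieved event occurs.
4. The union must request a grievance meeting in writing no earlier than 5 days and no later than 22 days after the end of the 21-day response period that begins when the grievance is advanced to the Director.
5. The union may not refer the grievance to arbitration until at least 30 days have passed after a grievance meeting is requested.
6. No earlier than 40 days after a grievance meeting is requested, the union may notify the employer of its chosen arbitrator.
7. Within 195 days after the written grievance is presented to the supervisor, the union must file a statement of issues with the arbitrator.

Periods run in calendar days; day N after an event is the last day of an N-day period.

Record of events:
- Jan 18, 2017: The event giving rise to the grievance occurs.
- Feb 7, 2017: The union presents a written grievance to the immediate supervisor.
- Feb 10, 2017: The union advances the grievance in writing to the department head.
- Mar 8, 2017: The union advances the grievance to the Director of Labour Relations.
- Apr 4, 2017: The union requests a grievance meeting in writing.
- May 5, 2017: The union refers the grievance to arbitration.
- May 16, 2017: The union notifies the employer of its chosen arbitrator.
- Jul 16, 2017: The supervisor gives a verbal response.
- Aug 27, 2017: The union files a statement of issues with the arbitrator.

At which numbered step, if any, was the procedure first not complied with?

(1) due by Jan 18, 2017 + 22 days = Feb 9, 2017; done Feb 7, 2017 — timely.
(2) due by Feb 7, 2017 + 7 days = Feb 14, 2017; Feb 10, 2017 is within that limit.
(3) due by Jan 18, 2017 + 128 days = May 26, 2017; completed Mar 8, 2017, before the deadline.
(4) the permitted window runs from Mar 29, 2017 + 5 = Apr 3, 2017 to Mar 29, 2017 + 22 = Apr 20, 2017; done Apr 4, 2017, which is between those dates.
(5) permitted from Apr 4, 2017 + 30 days = May 4, 2017 onward; done May 5, 2017, after the minimum wait.
(6) permitted from Apr 4, 2017 + 40 days = May 14, 2017 onward; May 16, 2017 is on or after that date.
(7) due by Feb 7, 2017 + 195 days = Aug 21, 2017; not done until Aug 27, 2017, 6 days after the deadline.

Step 7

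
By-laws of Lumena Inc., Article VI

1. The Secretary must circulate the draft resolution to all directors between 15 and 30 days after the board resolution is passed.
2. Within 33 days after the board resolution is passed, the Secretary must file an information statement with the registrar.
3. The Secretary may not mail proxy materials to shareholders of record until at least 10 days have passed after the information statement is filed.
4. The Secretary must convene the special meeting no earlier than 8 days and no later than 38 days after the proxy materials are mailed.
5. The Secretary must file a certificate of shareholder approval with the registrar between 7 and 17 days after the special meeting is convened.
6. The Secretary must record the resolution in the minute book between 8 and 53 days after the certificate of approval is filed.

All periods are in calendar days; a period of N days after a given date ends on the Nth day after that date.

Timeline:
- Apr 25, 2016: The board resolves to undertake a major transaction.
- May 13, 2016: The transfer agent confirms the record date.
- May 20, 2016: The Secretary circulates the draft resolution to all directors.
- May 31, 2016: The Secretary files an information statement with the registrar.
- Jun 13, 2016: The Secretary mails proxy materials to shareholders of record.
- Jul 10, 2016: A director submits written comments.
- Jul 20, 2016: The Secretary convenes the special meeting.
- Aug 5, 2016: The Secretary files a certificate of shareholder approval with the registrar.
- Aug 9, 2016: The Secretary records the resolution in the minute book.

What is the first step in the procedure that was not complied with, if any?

Step 2

Step 1: the window is 15–30 days after Apr 25, 2016 (when the board resolution is passed), so May 10, 2016 through May 25, 2016; done May 20, 2016, which is between those dates.
Step 2: 33 days after Apr 25, 2016 (when the board resolution is passed) is May 28, 2016; not done until May 31, 2016, 3 days after the deadline.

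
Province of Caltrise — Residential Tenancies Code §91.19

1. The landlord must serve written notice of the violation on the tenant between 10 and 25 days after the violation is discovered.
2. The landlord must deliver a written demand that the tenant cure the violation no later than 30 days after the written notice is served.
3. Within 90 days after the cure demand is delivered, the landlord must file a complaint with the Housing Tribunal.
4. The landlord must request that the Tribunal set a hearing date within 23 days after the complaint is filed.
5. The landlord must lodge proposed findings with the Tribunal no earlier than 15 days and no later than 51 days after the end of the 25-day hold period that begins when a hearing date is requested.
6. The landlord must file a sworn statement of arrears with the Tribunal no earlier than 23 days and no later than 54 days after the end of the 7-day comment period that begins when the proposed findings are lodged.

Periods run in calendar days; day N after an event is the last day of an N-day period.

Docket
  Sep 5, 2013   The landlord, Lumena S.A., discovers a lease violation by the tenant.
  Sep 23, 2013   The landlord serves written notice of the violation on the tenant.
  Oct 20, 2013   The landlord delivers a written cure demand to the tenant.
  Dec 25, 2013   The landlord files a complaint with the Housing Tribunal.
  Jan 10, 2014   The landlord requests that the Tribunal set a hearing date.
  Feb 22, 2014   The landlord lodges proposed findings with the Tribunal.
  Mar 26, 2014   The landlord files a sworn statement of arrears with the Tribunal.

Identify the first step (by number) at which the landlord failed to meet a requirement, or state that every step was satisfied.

Step 1: the window is 10–25 days after Sep 5, 2013 (when the violation is discovered), so Sep 15, 2013 through Sep 30, 2013; done Sep 23, 2013 — within the window.
Step 2: 30 days after Sep 23, 2013 (when the written notice is served) is Oct 23, 2013; Oct 20, 2013 is within that limit.
Step 3: 90 days after Oct 20, 2013 (when the cure demand is delivered) is Jan 18, 2014; done Dec 25, 2013 — timely.
Step 4: 23 days after Dec 25, 2013 (when the complaint is filed) is Jan 17, 2014; Jan 10, 2014 is within that limit.
Step 5: the window is 15–51 days after Feb 4, 2014 (end of the 25-day hold period, which began when a hearing date is requested on Jan 10, 2014), so Feb 19, 2014 through Mar 27, 2014; Feb 22, 2014 falls inside that range.
Step 6: the window is 23–54 days after Mar 1, 2014 (end of the 7-day comment period, which began when the proposed findings are lodged on Feb 22, 2014), so Mar 24, 2014 through Apr 24, 2014; done Mar 26, 2014 — within the window.

None — every step was satisfied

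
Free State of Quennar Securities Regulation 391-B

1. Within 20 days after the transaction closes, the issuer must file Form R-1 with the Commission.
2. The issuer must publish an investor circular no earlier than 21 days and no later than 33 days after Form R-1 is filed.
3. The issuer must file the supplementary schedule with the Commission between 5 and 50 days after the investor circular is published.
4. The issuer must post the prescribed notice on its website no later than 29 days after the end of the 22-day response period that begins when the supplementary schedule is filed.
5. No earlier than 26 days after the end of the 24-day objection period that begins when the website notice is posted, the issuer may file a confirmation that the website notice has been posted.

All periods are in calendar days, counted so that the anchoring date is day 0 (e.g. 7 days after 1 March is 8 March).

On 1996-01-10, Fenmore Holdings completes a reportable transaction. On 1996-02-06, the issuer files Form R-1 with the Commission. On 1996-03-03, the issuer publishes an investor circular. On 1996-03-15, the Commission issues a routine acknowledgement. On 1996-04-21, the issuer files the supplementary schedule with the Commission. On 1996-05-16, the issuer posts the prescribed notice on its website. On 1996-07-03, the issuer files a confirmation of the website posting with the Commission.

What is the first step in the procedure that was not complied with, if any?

Step 1

Step 1: 20 days after 1996-01-10 (when the transaction closes) is 1996-01-30; 1996-02-06 misses that deadline by 7 days.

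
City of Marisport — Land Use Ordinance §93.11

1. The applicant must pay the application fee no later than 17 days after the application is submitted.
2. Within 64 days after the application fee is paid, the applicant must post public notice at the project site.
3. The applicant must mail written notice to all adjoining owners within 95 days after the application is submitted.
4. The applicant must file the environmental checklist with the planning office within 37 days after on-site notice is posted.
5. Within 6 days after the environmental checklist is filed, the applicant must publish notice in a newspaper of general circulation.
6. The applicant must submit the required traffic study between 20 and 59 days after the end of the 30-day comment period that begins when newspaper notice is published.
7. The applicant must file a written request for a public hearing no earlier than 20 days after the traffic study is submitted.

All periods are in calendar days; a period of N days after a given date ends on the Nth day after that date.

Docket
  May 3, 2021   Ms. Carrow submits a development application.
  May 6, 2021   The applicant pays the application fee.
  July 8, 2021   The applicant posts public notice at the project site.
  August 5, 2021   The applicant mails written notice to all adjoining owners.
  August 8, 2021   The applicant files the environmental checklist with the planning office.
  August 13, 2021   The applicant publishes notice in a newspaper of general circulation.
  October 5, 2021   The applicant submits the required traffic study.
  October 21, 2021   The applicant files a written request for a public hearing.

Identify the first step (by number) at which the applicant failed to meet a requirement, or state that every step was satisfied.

Step 7

(1) due by May 3, 2021 + 17 days = May 20, 2021; done May 6, 2021 — timely.
(2) due by May 6, 2021 + 64 days = July 9, 2021; done July 8, 2021 — timely.
(3) due by May 3, 2021 + 95 days = August 6, 2021; completed August 5, 2021, before the deadline.
(4) due by July 8, 2021 + 37 days = August 14, 2021; completed August 8, 2021, before the deadline.
(5) due by August 8, 2021 + 6 days = August 14, 2021; done August 13, 2021 — timely.
(6) the permitted window runs from September 12, 2021 + 20 = October 2, 2021 to September 12, 2021 + 59 = November 10, 2021; done October 5, 2021, which is between those dates.
(7) permitted from October 5, 2021 + 20 days = October 25, 2021 onward; done October 21, 2021 — 4 days too early.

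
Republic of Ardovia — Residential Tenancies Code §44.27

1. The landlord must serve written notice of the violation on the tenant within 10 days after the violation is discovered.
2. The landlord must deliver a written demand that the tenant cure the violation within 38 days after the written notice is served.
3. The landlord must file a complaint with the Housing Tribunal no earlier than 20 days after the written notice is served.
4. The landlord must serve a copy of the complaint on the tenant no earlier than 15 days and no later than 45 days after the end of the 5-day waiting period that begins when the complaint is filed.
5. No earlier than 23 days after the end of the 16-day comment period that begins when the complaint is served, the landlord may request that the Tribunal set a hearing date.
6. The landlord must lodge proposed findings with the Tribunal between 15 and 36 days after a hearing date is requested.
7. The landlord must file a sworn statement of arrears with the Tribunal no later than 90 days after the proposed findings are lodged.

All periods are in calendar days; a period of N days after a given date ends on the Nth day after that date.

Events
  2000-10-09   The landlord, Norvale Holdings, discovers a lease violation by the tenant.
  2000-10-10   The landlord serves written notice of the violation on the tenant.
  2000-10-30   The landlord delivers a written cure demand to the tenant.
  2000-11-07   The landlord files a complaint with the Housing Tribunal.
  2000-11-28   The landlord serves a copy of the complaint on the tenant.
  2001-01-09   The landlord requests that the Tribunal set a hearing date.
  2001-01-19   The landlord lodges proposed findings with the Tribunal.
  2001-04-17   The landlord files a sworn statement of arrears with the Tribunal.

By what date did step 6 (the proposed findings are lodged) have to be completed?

2001-02-14

Step 6 runs from 2001-01-09, when a hearing date is requested. The window is 15–36 days after 2001-01-09; it closes on 2001-02-14.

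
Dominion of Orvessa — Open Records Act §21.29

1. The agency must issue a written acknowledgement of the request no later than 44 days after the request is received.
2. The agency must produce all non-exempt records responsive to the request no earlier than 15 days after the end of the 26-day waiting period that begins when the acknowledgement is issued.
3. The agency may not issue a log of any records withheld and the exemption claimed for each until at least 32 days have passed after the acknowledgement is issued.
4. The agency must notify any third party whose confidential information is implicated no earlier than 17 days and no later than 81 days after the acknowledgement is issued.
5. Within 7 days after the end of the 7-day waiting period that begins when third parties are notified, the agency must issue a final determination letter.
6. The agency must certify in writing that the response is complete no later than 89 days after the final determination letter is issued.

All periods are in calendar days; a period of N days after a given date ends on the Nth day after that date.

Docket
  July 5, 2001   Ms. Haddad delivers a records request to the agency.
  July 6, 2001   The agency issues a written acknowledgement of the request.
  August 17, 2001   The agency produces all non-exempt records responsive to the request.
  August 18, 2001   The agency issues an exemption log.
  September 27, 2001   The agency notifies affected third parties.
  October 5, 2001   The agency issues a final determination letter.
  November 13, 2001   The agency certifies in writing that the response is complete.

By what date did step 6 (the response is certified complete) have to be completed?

Step 6 runs from October 5, 2001, when the final determination letter is issued. 89 days after October 5, 2001 is January 2, 2002.

January 2, 2002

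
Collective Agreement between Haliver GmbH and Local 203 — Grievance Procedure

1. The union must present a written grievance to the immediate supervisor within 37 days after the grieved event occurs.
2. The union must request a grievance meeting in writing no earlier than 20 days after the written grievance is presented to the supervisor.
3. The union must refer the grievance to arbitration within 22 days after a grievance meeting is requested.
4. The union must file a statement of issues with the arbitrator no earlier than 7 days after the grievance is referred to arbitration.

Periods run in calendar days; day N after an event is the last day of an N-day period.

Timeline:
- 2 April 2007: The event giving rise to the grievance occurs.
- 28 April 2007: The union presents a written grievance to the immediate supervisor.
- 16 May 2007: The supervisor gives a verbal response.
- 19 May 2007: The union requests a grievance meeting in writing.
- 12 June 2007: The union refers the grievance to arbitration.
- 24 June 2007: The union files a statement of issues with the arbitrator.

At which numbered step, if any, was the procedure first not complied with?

Step 3

Step 1 — counting 37 days from 2 April 2007 (when the grieved event occurs) gives a deadline of 9 May 2007; done 28 April 2007 — timely.
Step 2 — must wait 20 days from 28 April 2007 (when the written grievance is presented to the supervisor), so not before 18 May 2007; done 19 May 2007 — permitted.
Step 3 — counting 22 days from 19 May 2007 (when a grievance meeting is requested) gives a deadline of 10 June 2007; done 12 June 2007 — 2 days late.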